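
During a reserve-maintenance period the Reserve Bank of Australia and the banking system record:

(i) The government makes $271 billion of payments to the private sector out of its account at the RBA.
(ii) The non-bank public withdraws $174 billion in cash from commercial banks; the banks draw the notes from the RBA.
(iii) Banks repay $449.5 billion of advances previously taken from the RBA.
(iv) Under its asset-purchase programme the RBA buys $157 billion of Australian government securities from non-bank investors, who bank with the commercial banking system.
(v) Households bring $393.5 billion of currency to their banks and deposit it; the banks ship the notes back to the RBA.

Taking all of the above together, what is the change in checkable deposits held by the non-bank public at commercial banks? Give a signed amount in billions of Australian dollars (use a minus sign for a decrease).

+$647.5 billion

RBA balance sheet:
  Assets:      Securities +$157B, Loans to banks −$449.5B
  Liabilities: Bank reserves +$198B, Currency in circulation −$219.5B, Government deposits −$271B
Commercial banking system:
  Assets:      Reserves at CB +$198B
  Liabilities: Checkable deposits +$647.5B, Borrowings from CB −$449.5B
So the change in checkable deposits held by the non-bank public at commercial banks is +$647.5 billion.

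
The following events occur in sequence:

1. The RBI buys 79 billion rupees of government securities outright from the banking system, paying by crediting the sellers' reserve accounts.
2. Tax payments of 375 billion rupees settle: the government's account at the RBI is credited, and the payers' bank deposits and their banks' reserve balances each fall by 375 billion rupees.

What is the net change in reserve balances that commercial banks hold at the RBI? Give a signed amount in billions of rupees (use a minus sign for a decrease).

OMO purchase (from banks) 79 billion rupees: the RBI pays by crediting reserve accounts → +79B.
Government account inflow 375 billion rupees: funds move from bank reserves into the government account → −375B.
Net: 79 − 375 = -296 billion.

-296 billion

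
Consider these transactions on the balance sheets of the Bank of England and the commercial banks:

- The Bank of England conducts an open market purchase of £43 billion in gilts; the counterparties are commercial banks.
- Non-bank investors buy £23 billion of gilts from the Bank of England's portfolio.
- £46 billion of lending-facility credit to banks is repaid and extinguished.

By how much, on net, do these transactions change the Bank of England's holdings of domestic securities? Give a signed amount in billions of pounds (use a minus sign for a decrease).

+£20 billion

OMO purchase (from banks) £43 billion: securities added to the Bank of England's portfolio → +£43B.
Asset sale (to non-banks) £23 billion: securities removed from the Bank of England's portfolio → −£23B.
Discount-window repayment £46 billion: the Bank of England's securities portfolio is untouched → 0.
Net: 43 − 23 + 0 = +£20 billion.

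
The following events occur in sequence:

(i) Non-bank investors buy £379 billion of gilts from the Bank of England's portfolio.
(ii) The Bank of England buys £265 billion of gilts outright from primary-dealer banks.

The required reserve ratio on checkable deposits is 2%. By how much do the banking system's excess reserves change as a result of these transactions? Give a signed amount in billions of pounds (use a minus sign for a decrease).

-£106.42 billion

Asset sale (to non-banks) £379 billion: reserves −£379B, deposits −£379B.
OMO purchase (from banks) £265 billion: reserves +£265B, deposits 0.
Totals: Δreserves = −£114B, Δdeposits = −£379B.
Δrequired reserves = 2% × −£379B = −£7.58B.
Δexcess reserves = Δreserves − Δrequired = −£114B − (−£7.58B) = -£106.42 billion.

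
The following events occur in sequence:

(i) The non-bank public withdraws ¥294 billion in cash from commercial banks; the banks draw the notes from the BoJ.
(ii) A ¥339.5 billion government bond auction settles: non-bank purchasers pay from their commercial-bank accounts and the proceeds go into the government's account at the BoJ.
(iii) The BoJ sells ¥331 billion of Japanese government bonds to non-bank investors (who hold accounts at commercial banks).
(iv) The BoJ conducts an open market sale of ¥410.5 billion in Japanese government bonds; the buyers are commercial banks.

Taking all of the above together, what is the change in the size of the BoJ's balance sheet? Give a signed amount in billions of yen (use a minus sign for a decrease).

-¥741.5 billion

Currency withdrawal ¥294 billion: only the composition of liabilities changes → 0.
Government account inflow ¥339.5 billion: only the composition of liabilities changes → 0.
Asset sale (to non-banks) ¥331 billion: a BoJ asset is shed → −¥331B.
OMO sale (to banks) ¥410.5 billion: a BoJ asset is shed → −¥410.5B.
Net: 0 + 0 − 331 − 410.5 = -¥741.5 billion.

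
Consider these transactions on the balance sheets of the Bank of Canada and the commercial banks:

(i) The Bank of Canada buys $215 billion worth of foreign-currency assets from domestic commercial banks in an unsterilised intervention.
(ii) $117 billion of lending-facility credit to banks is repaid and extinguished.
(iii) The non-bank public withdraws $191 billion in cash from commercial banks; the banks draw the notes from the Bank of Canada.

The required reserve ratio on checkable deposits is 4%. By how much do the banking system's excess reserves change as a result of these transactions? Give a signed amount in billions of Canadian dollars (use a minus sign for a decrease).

FX purchase $215 billion: reserves +$215B, deposits 0.
Discount-window repayment $117 billion: reserves −$117B, deposits 0.
Currency withdrawal $191 billion: reserves −$191B, deposits −$191B.
Totals: Δreserves = −$93B, Δdeposits = −$191B.
Δrequired reserves = 4% × −$191B = −$7.64B.
Δexcess reserves = Δreserves − Δrequired = −$93B − (−$7.64B) = -$85.36 billion.

-$85.36 billion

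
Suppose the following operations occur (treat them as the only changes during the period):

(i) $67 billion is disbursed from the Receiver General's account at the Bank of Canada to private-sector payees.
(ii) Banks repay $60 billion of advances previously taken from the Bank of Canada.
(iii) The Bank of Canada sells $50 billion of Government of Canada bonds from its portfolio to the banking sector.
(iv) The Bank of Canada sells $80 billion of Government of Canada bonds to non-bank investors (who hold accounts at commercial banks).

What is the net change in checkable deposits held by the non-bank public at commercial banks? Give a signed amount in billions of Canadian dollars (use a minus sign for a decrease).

Bank of Canada balance sheet:
  Assets:      Securities −$130B, Loans to banks −$60B
  Liabilities: Bank reserves −$123B, Government deposits −$67B
Commercial banking system:
  Assets:      Reserves at CB −$123B, Securities +$50B
  Liabilities: Checkable deposits −$13B, Borrowings from CB −$60B
So the change in checkable deposits held by the non-bank public at commercial banks is -$13 billion.

-$13 billion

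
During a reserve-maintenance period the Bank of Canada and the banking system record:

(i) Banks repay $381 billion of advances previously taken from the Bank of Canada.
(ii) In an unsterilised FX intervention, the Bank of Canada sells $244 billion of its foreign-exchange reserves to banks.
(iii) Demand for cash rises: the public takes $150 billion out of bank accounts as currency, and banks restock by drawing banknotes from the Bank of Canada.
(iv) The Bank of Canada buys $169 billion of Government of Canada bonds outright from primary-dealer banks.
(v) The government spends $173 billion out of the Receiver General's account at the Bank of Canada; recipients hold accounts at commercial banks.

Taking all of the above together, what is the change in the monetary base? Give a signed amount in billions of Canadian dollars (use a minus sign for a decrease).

Discount-window repayment $381 billion: Bank of Canada balance sheet contracts → −$381B.
FX sale $244 billion: Bank of Canada balance sheet contracts → −$244B.
Currency withdrawal $150 billion: just a shift between currency and reserves — both are base money → 0.
OMO purchase (from banks) $169 billion: Bank of Canada balance sheet expands → +$169B.
Government spending $173 billion: a non-base liability converts back to reserves → +$173B.
Net: −381 − 244 + 0 + 169 + 173 = -$283 billion.

-$283 billion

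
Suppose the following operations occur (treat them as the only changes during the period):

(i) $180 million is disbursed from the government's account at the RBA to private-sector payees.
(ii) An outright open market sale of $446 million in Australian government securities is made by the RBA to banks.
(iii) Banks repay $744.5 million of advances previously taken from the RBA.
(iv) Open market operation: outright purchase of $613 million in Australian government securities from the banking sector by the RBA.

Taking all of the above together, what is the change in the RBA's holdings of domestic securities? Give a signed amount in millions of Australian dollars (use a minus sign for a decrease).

+$167 million

Government spending $180 million: the RBA's securities portfolio is untouched → 0.
OMO sale (to banks) $446 million: securities removed from the RBA's portfolio → −$446M.
Discount-window repayment $744.5 million: the RBA's securities portfolio is untouched → 0.
OMO purchase (from banks) $613 million: securities added to the RBA's portfolio → +$613M.
Net: 0 − 446 + 0 + 613 = +$167 million.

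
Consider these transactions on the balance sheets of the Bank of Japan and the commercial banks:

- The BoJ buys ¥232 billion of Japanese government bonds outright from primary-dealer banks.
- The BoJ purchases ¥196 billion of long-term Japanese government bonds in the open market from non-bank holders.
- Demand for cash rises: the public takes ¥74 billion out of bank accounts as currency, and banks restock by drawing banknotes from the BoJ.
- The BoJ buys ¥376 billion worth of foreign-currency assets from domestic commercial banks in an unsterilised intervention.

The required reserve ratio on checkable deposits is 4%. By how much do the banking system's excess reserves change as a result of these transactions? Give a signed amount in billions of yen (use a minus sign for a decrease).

OMO purchase (from banks) ¥232 billion: reserves +¥232B, deposits 0.
Asset purchase (from non-banks) ¥196 billion: reserves +¥196B, deposits +¥196B.
Currency withdrawal ¥74 billion: reserves −¥74B, deposits −¥74B.
FX purchase ¥376 billion: reserves +¥376B, deposits 0.
Totals: Δreserves = +¥730B, Δdeposits = +¥122B.
Δrequired reserves = 4% × +¥122B = +¥4.88B.
Δexcess reserves = Δreserves − Δrequired = +¥730B − (+¥4.88B) = +¥725.12 billion.

+¥725.12 billion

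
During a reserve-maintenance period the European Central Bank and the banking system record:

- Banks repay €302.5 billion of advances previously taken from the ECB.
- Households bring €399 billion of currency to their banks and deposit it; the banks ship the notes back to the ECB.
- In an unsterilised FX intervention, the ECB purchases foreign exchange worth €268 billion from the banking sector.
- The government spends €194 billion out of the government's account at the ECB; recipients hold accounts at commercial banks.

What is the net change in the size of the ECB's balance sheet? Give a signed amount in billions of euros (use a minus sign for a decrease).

Discount-window repayment €302.5 billion: an ECB asset is shed → −€302.5B.
Currency deposit €399 billion: only the composition of liabilities changes → 0.
FX purchase €268 billion: an ECB asset is acquired → +€268B.
Government spending €194 billion: only the composition of liabilities changes → 0.
Net: −302.5 + 0 + 268 + 0 = -€34.5 billion.

-€34.5 billion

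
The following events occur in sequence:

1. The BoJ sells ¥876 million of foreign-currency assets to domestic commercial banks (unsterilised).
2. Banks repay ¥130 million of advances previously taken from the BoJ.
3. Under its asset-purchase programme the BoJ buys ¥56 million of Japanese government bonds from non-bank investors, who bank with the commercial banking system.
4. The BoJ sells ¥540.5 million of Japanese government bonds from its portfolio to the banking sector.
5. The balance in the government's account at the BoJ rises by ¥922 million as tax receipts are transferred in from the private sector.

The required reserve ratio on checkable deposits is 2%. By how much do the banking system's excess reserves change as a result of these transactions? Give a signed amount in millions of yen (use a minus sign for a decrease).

-¥2395.18 million

FX sale ¥876 million: reserves −¥876M, deposits 0.
Discount-window repayment ¥130 million: reserves −¥130M, deposits 0.
Asset purchase (from non-banks) ¥56 million: reserves +¥56M, deposits +¥56M.
OMO sale (to banks) ¥540.5 million: reserves −¥540.5M, deposits 0.
Government account inflow ¥922 million: reserves −¥922M, deposits −¥922M.
Totals: Δreserves = −¥2412.5M, Δdeposits = −¥866M.
Δrequired reserves = 2% × −¥866M = −¥17.32M.
Δexcess reserves = Δreserves − Δrequired = −¥2412.5M − (−¥17.32M) = -¥2395.18 million.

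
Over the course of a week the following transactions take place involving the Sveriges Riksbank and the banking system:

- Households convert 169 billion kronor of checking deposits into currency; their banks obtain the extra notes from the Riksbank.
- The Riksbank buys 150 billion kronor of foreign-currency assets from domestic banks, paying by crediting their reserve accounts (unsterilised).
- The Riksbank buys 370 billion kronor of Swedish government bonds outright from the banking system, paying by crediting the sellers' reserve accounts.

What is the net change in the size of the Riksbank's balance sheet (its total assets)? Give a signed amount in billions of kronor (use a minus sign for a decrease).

+520 billion

Currency withdrawal 169 billion kronor: only the composition of liabilities changes → 0.
FX purchase 150 billion kronor: a Riksbank asset is acquired → +150B.
OMO purchase (from banks) 370 billion kronor: a Riksbank asset is acquired → +370B.
Net: 0 + 150 + 370 = +520 billion.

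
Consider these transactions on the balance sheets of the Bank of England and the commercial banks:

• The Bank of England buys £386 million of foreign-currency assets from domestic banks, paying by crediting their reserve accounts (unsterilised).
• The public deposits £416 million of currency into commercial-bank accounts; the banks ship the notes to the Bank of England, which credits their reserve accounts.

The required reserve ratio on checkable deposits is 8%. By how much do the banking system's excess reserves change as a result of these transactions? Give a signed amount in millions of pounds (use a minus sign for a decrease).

FX purchase £386 million: reserves +£386M, deposits 0.
Currency deposit £416 million: reserves +£416M, deposits +£416M.
Totals: Δreserves = +£802M, Δdeposits = +£416M.
Δrequired reserves = 8% × +£416M = +£33.28M.
Δexcess reserves = Δreserves − Δrequired = +£802M − (+£33.28M) = +£768.72 million.

+£768.72 million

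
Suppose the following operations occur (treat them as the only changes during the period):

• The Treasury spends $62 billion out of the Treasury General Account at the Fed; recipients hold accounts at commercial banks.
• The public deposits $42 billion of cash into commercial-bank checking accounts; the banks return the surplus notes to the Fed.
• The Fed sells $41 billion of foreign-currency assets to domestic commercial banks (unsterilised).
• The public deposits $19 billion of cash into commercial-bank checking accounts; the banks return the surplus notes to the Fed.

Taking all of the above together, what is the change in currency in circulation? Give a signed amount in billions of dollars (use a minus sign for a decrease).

-$61 billion

Fed balance sheet:
  Assets:      Foreign assets −$41B
  Liabilities: Bank reserves +$82B, Currency in circulation −$61B, Government deposits −$62B
So the change in currency in circulation is -$61 billion.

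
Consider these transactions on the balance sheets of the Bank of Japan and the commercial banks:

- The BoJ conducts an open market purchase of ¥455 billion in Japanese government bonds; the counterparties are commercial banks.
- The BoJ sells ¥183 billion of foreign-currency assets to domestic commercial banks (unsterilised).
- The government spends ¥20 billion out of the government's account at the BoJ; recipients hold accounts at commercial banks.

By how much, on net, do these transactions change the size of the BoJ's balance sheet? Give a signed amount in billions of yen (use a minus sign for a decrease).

BoJ balance sheet:
  Assets:      Securities +¥455B, Foreign assets −¥183B
  Liabilities: Bank reserves +¥292B, Government deposits −¥20B
Change in total BoJ assets = +¥272 billion.

+¥272 billion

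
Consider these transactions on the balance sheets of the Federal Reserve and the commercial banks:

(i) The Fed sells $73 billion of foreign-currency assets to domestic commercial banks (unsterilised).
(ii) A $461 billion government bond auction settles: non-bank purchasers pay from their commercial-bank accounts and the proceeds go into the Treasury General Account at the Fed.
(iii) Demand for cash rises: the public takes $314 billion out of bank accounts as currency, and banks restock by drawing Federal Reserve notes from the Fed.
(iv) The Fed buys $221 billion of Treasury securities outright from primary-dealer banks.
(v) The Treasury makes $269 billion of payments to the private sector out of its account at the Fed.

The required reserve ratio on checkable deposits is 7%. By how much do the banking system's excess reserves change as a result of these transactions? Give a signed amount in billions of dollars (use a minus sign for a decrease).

FX sale $73 billion: reserves −$73B, deposits 0.
Government account inflow $461 billion: reserves −$461B, deposits −$461B.
Currency withdrawal $314 billion: reserves −$314B, deposits −$314B.
OMO purchase (from banks) $221 billion: reserves +$221B, deposits 0.
Government spending $269 billion: reserves +$269B, deposits +$269B.
Totals: Δreserves = −$358B, Δdeposits = −$506B.
Δrequired reserves = 7% × −$506B = −$35.42B.
Δexcess reserves = Δreserves − Δrequired = −$358B − (−$35.42B) = -$322.58 billion.

-$322.58 billion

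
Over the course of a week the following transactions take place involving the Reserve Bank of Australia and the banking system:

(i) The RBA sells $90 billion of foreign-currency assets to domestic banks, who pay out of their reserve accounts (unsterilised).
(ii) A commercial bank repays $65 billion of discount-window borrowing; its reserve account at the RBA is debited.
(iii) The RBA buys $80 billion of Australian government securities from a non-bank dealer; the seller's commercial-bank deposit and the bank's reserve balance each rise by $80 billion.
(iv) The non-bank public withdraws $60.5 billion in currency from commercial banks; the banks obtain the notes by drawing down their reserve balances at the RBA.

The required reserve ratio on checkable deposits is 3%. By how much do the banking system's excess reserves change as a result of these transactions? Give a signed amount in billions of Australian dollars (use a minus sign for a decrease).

-$136.085 billion

FX sale $90 billion: reserves −$90B, deposits 0.
Discount-window repayment $65 billion: reserves −$65B, deposits 0.
Asset purchase (from non-banks) $80 billion: reserves +$80B, deposits +$80B.
Currency withdrawal $60.5 billion: reserves −$60.5B, deposits −$60.5B.
Totals: Δreserves = −$135.5B, Δdeposits = +$19.5B.
Δrequired reserves = 3% × +$19.5B = +$0.585B.
Δexcess reserves = Δreserves − Δrequired = −$135.5B − (+$0.585B) = -$136.085 billion.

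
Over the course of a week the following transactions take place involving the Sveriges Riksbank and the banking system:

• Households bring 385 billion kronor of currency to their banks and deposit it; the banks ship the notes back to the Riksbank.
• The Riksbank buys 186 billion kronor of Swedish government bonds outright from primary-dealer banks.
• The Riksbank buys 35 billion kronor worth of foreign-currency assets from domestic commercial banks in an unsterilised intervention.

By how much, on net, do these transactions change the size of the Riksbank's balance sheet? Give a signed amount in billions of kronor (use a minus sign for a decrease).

Riksbank balance sheet:
  Assets:      Securities +186B, Foreign assets +35B
  Liabilities: Bank reserves +606B, Currency in circulation −385B
Commercial banking system:
  Assets:      Reserves at CB +606B, Securities −186B, Foreign assets −35B
  Liabilities: Checkable deposits +385B
Change in total Riksbank assets = +221 billion.

+221 billion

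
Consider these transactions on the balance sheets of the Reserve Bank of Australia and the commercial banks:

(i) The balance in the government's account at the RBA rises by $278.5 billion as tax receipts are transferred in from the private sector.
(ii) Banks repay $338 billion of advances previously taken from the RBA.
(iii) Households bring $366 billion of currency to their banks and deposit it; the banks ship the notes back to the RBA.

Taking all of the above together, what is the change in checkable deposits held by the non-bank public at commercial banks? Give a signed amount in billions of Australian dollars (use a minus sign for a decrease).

+$87.5 billion

Government account inflow $278.5 billion: non-bank counterparties' bank balances fall → −$278.5B.
Discount-window repayment $338 billion: the counterparty is a bank, so public deposits are unchanged → 0.
Currency deposit $366 billion: non-bank counterparties' bank balances rise → +$366B.
Net: −278.5 + 0 + 366 = +$87.5 billion.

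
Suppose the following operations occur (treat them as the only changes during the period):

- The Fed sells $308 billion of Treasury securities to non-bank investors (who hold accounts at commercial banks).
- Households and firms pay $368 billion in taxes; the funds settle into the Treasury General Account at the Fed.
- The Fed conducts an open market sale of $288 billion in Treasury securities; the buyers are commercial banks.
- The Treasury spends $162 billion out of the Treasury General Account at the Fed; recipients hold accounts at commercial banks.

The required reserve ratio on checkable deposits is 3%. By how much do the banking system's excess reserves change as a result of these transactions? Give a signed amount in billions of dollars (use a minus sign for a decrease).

Asset sale (to non-banks) $308 billion: reserves −$308B, deposits −$308B.
Government account inflow $368 billion: reserves −$368B, deposits −$368B.
OMO sale (to banks) $288 billion: reserves −$288B, deposits 0.
Government spending $162 billion: reserves +$162B, deposits +$162B.
Totals: Δreserves = −$802B, Δdeposits = −$514B.
Δrequired reserves = 3% × −$514B = −$15.42B.
Δexcess reserves = Δreserves − Δrequired = −$802B − (−$15.42B) = -$786.58 billion.

-$786.58 billion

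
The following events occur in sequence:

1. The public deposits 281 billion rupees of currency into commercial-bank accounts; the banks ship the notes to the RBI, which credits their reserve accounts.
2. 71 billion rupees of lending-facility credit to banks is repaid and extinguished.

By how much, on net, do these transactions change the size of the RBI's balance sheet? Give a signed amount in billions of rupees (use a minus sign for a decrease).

RBI balance sheet:
  Assets:      Loans to banks −71B
  Liabilities: Bank reserves +210B, Currency in circulation −281B
Commercial banking system:
  Assets:      Reserves at CB +210B
  Liabilities: Checkable deposits +281B, Borrowings from CB −71B
Change in total RBI assets = -71 billion.

-71 billion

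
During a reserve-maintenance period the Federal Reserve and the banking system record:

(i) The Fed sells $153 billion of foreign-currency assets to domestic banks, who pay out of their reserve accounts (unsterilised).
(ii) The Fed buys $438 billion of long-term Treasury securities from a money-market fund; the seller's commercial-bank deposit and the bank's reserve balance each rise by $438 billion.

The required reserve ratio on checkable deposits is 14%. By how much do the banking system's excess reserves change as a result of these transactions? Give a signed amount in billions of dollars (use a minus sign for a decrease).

FX sale $153 billion: reserves −$153B, deposits 0.
Asset purchase (from non-banks) $438 billion: reserves +$438B, deposits +$438B.
Totals: Δreserves = +$285B, Δdeposits = +$438B.
Δrequired reserves = 14% × +$438B = +$61.32B.
Δexcess reserves = Δreserves − Δrequired = +$285B − (+$61.32B) = +$223.68 billion.

+$223.68 billion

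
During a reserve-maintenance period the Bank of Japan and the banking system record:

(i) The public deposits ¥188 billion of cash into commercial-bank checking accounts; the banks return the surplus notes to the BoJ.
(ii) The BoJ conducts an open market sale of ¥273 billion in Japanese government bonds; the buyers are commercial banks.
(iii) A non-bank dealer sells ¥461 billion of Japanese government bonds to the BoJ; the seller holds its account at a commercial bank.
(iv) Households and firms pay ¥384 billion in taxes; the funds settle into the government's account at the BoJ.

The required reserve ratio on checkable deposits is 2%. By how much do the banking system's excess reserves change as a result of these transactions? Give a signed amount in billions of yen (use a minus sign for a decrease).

-¥13.3 billion

Currency deposit ¥188 billion: reserves +¥188B, deposits +¥188B.
OMO sale (to banks) ¥273 billion: reserves −¥273B, deposits 0.
Asset purchase (from non-banks) ¥461 billion: reserves +¥461B, deposits +¥461B.
Government account inflow ¥384 billion: reserves −¥384B, deposits −¥384B.
Totals: Δreserves = −¥8B, Δdeposits = +¥265B.
Δrequired reserves = 2% × +¥265B = +¥5.3B.
Δexcess reserves = Δreserves − Δrequired = −¥8B − (+¥5.3B) = -¥13.3 billion.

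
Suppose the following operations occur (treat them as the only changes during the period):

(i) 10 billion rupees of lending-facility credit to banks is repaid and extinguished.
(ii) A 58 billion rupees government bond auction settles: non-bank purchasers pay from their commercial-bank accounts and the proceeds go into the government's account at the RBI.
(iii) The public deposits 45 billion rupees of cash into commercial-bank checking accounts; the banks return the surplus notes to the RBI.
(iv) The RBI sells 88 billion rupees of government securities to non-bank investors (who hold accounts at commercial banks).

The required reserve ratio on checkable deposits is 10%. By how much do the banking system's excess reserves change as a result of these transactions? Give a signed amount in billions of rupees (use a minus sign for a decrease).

Discount-window repayment 10 billion rupees: reserves −10B, deposits 0.
Government account inflow 58 billion rupees: reserves −58B, deposits −58B.
Currency deposit 45 billion rupees: reserves +45B, deposits +45B.
Asset sale (to non-banks) 88 billion rupees: reserves −88B, deposits −88B.
Totals: Δreserves = −111B, Δdeposits = −101B.
Δrequired reserves = 10% × −101B = −10.1B.
Δexcess reserves = Δreserves − Δrequired = −111B − (−10.1B) = -100.9 billion.

-100.9 billion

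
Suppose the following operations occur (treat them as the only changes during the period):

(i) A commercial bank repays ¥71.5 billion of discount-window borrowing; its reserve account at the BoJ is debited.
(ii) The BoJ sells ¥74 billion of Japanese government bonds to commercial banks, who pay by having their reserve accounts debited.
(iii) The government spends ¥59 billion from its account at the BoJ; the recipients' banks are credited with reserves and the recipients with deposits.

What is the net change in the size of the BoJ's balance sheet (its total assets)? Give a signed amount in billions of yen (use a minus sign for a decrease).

BoJ balance sheet:
  Assets:      Securities −¥74B, Loans to banks −¥71.5B
  Liabilities: Bank reserves −¥86.5B, Government deposits −¥59B
Change in total BoJ assets = -¥145.5 billion.

-¥145.5 billion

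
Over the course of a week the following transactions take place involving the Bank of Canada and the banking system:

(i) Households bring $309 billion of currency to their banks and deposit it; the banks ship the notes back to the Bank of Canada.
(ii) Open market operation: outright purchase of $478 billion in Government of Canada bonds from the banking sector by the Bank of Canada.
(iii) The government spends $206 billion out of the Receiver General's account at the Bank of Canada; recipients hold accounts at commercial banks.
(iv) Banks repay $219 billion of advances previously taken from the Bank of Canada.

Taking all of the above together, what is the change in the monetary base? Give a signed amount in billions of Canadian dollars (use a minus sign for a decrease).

+$465 billion

Currency deposit $309 billion: just a shift between currency and reserves — both are base money → 0.
OMO purchase (from banks) $478 billion: Bank of Canada balance sheet expands → +$478B.
Government spending $206 billion: a non-base liability converts back to reserves → +$206B.
Discount-window repayment $219 billion: Bank of Canada balance sheet contracts → −$219B.
Net: 0 + 478 + 206 − 219 = +$465 billion.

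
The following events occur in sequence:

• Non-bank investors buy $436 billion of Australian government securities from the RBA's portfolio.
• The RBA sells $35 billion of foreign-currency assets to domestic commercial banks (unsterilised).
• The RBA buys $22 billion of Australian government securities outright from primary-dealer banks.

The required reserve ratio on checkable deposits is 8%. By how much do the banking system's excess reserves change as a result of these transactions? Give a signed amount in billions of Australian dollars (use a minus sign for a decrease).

-$414.12 billion

Asset sale (to non-banks) $436 billion: reserves −$436B, deposits −$436B.
FX sale $35 billion: reserves −$35B, deposits 0.
OMO purchase (from banks) $22 billion: reserves +$22B, deposits 0.
Totals: Δreserves = −$449B, Δdeposits = −$436B.
Δrequired reserves = 8% × −$436B = −$34.88B.
Δexcess reserves = Δreserves − Δrequired = −$449B − (−$34.88B) = -$414.12 billion.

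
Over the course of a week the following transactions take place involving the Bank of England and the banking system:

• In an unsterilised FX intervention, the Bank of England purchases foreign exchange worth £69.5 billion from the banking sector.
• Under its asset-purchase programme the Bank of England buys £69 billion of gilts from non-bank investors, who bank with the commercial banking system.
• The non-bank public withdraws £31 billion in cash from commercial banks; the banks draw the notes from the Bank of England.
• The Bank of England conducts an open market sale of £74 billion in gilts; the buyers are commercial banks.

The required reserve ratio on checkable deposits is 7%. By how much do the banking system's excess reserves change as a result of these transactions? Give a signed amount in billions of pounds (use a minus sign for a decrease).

+£30.84 billion

FX purchase £69.5 billion: reserves +£69.5B, deposits 0.
Asset purchase (from non-banks) £69 billion: reserves +£69B, deposits +£69B.
Currency withdrawal £31 billion: reserves −£31B, deposits −£31B.
OMO sale (to banks) £74 billion: reserves −£74B, deposits 0.
Totals: Δreserves = +£33.5B, Δdeposits = +£38B.
Δrequired reserves = 7% × +£38B = +£2.66B.
Δexcess reserves = Δreserves − Δrequired = +£33.5B − (+£2.66B) = +£30.84 billion.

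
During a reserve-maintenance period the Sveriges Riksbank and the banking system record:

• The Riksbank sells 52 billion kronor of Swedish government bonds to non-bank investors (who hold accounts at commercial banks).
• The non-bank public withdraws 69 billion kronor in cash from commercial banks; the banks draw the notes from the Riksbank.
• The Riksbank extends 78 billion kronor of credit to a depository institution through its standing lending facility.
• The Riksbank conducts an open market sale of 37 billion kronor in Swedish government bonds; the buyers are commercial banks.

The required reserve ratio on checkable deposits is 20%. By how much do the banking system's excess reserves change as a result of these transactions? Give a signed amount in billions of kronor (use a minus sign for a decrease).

-55.8 billion

Asset sale (to non-banks) 52 billion kronor: reserves −52B, deposits −52B.
Currency withdrawal 69 billion kronor: reserves −69B, deposits −69B.
Discount-window loan 78 billion kronor: reserves +78B, deposits 0.
OMO sale (to banks) 37 billion kronor: reserves −37B, deposits 0.
Totals: Δreserves = −80B, Δdeposits = −121B.
Δrequired reserves = 20% × −121B = −24.2B.
Δexcess reserves = Δreserves − Δrequired = −80B − (−24.2B) = -55.8 billion.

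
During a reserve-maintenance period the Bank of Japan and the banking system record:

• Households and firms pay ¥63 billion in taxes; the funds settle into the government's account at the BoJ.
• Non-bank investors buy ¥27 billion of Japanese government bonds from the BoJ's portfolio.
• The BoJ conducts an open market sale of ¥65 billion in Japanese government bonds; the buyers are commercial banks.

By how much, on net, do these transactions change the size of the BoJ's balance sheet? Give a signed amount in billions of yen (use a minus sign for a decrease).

-¥92 billion

BoJ balance sheet:
  Assets:      Securities −¥92B
  Liabilities: Bank reserves −¥155B, Government deposits +¥63B
Change in total BoJ assets = -¥92 billion.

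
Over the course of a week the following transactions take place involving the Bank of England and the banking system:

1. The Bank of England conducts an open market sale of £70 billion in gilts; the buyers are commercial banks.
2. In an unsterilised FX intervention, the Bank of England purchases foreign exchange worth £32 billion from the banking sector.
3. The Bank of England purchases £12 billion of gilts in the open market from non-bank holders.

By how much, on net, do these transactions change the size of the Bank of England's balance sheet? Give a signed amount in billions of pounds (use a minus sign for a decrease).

-£26 billion

OMO sale (to banks) £70 billion: a Bank of England asset is shed → −£70B.
FX purchase £32 billion: a Bank of England asset is acquired → +£32B.
Asset purchase (from non-banks) £12 billion: a Bank of England asset is acquired → +£12B.
Net: −70 + 32 + 12 = -£26 billion.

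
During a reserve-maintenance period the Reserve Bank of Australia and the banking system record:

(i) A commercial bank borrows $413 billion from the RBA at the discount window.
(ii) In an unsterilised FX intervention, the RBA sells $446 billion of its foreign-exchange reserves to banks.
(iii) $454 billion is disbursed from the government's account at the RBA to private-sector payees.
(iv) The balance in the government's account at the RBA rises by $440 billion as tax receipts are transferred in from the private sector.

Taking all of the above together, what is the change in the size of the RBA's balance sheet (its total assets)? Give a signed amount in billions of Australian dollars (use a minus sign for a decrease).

Discount-window loan $413 billion: an RBA asset is acquired → +$413B.
FX sale $446 billion: an RBA asset is shed → −$446B.
Government spending $454 billion: only the composition of liabilities changes → 0.
Government account inflow $440 billion: only the composition of liabilities changes → 0.
Net: 413 − 446 + 0 + 0 = -$33 billion.

-$33 billion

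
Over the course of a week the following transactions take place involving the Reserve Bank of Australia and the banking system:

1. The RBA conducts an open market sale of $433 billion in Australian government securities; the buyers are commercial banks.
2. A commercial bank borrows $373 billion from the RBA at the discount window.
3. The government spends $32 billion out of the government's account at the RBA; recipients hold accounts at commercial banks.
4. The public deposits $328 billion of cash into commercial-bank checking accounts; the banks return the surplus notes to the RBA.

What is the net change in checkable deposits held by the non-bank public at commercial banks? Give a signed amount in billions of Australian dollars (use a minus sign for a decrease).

+$360 billion

OMO sale (to banks) $433 billion: the counterparty is a bank, so public deposits are unchanged → 0.
Discount-window loan $373 billion: the counterparty is a bank, so public deposits are unchanged → 0.
Government spending $32 billion: non-bank counterparties' bank balances rise → +$32B.
Currency deposit $328 billion: non-bank counterparties' bank balances rise → +$328B.
Net: 0 + 0 + 32 + 328 = +$360 billion.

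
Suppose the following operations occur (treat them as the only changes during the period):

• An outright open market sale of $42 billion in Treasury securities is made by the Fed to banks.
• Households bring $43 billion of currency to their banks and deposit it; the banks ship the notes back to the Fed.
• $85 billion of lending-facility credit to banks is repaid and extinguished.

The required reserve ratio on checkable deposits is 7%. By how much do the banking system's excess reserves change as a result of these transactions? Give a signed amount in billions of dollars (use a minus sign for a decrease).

OMO sale (to banks) $42 billion: reserves −$42B, deposits 0.
Currency deposit $43 billion: reserves +$43B, deposits +$43B.
Discount-window repayment $85 billion: reserves −$85B, deposits 0.
Totals: Δreserves = −$84B, Δdeposits = +$43B.
Δrequired reserves = 7% × +$43B = +$3.01B.
Δexcess reserves = Δreserves − Δrequired = −$84B − (+$3.01B) = -$87.01 billion.

-$87.01 billion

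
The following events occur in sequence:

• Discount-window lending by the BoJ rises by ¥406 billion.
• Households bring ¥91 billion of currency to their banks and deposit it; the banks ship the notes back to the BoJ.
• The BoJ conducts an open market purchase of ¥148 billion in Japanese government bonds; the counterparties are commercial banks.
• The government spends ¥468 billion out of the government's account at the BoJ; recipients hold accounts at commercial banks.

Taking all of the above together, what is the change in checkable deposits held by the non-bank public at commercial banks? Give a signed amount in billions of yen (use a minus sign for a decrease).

+¥559 billion

Discount-window loan ¥406 billion: the counterparty is a bank, so public deposits are unchanged → 0.
Currency deposit ¥91 billion: non-bank counterparties' bank balances rise → +¥91B.
OMO purchase (from banks) ¥148 billion: the counterparty is a bank, so public deposits are unchanged → 0.
Government spending ¥468 billion: non-bank counterparties' bank balances rise → +¥468B.
Net: 0 + 91 + 0 + 468 = +¥559 billion.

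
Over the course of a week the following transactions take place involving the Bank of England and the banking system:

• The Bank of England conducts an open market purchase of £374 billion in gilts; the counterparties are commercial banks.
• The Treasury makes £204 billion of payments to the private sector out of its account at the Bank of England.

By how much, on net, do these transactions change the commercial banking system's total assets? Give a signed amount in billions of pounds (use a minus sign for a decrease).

+£204 billion

Bank of England balance sheet:
  Assets:      Securities +£374B
  Liabilities: Bank reserves +£578B, Government deposits −£204B
Commercial banking system:
  Assets:      Reserves at CB +£578B, Securities −£374B
  Liabilities: Checkable deposits +£204B
Change in total bank assets = +£204 billion.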